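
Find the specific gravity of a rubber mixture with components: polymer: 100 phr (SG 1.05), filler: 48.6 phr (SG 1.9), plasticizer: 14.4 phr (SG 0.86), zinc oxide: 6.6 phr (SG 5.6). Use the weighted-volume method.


Sum of weights = 169.6
Volume contributions:
  polymer: 100/1.05 = 95.2381
  filler: 48.6/1.9 = 25.5789
  plasticizer: 14.4/0.86 = 16.7442
  zinc oxide: 6.6/5.6 = 1.1786
Sum of volumes = 138.7398
SG = 169.6 / 138.7398 = 1.222

SG = 1.222


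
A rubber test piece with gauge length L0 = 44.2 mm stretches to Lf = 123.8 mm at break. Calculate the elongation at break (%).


Elongation = (Lf - L0) / L0 * 100
= (123.8 - 44.2) / 44.2 * 100
= 79.6 / 44.2 * 100
= 180.1%

180.1%


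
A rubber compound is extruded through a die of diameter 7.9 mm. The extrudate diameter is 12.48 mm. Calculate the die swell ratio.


Die swell ratio = D_extrudate / D_die
= 12.48 / 7.9
= 1.58

Die swell = 1.58


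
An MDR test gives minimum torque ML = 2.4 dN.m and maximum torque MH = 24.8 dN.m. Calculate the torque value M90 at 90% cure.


M90 = ML + 0.9 * (MH - ML)
M90 = 2.4 + 0.9 * (24.8 - 2.4)
M90 = 2.4 + 0.9 * 22.4
M90 = 22.56 dN.m

22.56 dN.m


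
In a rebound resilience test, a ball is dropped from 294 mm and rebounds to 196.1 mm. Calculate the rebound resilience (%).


Resilience = h_rebound / h_drop * 100
= 196.1 / 294 * 100
= 66.7%

66.7%


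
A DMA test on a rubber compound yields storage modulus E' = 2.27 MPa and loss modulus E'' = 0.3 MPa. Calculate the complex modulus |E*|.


|E*| = sqrt(E'^2 + E''^2)
= sqrt(2.27^2 + 0.3^2)
= sqrt(5.1529 + 0.0900)
= 2.29 MPa

2.29 MPa


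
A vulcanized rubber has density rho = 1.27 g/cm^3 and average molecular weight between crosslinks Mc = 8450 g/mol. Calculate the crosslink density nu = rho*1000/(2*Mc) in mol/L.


nu = rho * 1000 / (2 * Mc)
nu = 1.27 * 1000 / (2 * 8450)
nu = 1270.0 / 16900
nu = 0.0751 mol/L

0.0751 mol/L


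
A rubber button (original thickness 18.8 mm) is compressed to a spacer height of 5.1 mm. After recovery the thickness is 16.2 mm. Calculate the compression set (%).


CS = (t0 - recovered) / (t0 - ts) * 100
= (18.8 - 16.2) / (18.8 - 5.1) * 100
= 2.6 / 13.7 * 100
= 19.0%

19.0%


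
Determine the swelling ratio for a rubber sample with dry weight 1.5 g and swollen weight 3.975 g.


Q = W_swollen / W_dry
Q = 3.975 / 1.5
Q = 2.65

Q = 2.65


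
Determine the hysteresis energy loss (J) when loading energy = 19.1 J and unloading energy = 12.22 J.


Hysteresis loss = loading - unloading
= 19.1 - 12.22
= 6.88 J

6.88 J


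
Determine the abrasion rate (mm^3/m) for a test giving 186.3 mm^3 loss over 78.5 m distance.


Rate = volume_loss / distance
= 186.3 / 78.5
= 2.373 mm^3/m

2.373 mm^3/m


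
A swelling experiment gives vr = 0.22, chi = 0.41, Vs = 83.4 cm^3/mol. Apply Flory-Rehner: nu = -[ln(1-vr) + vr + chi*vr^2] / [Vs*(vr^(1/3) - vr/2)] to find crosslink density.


ln(1 - vr) = ln(1 - 0.22) = -0.2485
Numerator = -((-0.2485) + 0.22 + 0.41 * 0.22^2) = 0.0086
Denominator = 83.4 * (0.22^(1/3) - 0.22/2) = 41.1730
nu = 0.0086 / 41.1730 = 2.0930e-04 mol/cm^3

2.0930e-04 mol/cm^3


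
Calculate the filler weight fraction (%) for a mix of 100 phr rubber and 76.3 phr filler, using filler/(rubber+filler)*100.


Filler % = filler / (rubber + filler) * 100
= 76.3 / (100 + 76.3) * 100
= 76.3 / 176.3 * 100
= 43.28%

43.28%


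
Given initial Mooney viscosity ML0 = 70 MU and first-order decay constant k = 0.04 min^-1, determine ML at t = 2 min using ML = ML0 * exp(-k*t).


ML = ML0 * exp(-k * t)
ML = 70 * exp(-0.04 * 2)
ML = 70 * 0.9231
ML = 64.62 MU

64.62 MU


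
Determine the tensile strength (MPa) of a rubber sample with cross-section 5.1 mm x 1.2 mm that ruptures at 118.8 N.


Area = width * thickness = 5.1 * 1.2 = 6.12 mm^2
TS = force / area = 118.8 / 6.12 = 19.41 MPa

19.41 MPa


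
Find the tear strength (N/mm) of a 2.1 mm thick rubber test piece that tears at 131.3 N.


Tear strength = force / thickness
= 131.3 / 2.1
= 62.52 N/mm

62.52 N/mm


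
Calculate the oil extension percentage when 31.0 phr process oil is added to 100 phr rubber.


Oil % = oil / (100 + oil) * 100
= 31.0 / (100 + 31.0) * 100
= 31.0 / 131.0 * 100
= 23.66%

23.66%


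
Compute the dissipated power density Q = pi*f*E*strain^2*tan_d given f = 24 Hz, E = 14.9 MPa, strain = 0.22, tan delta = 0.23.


Q = pi * f * E * strain^2 * tan_d
= pi * 24 * 14.9 * 0.22^2 * 0.23
= pi * 24 * 14.9 * 0.0484 * 0.23
= 12.5061

Q = 12.5061


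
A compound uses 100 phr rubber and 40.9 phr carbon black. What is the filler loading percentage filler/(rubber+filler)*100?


Filler % = filler / (rubber + filler) * 100
= 40.9 / (100 + 40.9) * 100
= 40.9 / 140.9 * 100
= 29.03%

29.03%


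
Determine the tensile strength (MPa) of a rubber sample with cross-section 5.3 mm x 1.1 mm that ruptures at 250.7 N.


Area = width * thickness = 5.3 * 1.1 = 5.83 mm^2
TS = force / area = 250.7 / 5.83 = 43.0 MPa

43.0 MPa


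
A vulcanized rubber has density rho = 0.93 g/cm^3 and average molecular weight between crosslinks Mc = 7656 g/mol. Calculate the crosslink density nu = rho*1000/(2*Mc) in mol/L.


nu = rho * 1000 / (2 * Mc)
nu = 0.93 * 1000 / (2 * 7656)
nu = 930.0 / 15312
nu = 0.0607 mol/L

0.0607 mol/L


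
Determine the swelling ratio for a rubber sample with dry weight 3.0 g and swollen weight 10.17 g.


Q = W_swollen / W_dry
Q = 10.17 / 3.0
Q = 3.39

Q = 3.39


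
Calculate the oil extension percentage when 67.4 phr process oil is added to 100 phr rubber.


Oil % = oil / (100 + oil) * 100
= 67.4 / (100 + 67.4) * 100
= 67.4 / 167.4 * 100
= 40.26%

40.26%


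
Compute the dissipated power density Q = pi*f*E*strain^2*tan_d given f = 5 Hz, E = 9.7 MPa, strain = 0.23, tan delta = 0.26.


Q = pi * f * E * strain^2 * tan_d
= pi * 5 * 9.7 * 0.23^2 * 0.26
= pi * 5 * 9.7 * 0.0529 * 0.26
= 2.0957

Q = 2.0957


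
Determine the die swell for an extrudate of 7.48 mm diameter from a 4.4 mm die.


Die swell ratio = D_extrudate / D_die
= 7.48 / 4.4
= 1.7

Die swell = 1.7


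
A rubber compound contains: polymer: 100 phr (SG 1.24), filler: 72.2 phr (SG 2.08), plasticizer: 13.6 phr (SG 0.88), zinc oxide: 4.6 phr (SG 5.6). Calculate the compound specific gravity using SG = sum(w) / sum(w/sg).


Sum of weights = 190.4
Volume contributions:
  polymer: 100/1.24 = 80.6452
  filler: 72.2/2.08 = 34.7115
  plasticizer: 13.6/0.88 = 15.4545
  zinc oxide: 4.6/5.6 = 0.8214
Sum of volumes = 131.6327
SG = 190.4 / 131.6327 = 1.446

SG = 1.446


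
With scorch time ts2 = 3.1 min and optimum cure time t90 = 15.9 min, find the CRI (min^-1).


CRI = 100 / (t90 - ts2)
= 100 / (15.9 - 3.1)
= 100 / 12.8
= 7.81 min^-1

7.81 min^-1


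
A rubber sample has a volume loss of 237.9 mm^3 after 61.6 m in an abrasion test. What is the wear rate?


Rate = volume_loss / distance
= 237.9 / 61.6
= 3.862 mm^3/m

3.862 mm^3/m


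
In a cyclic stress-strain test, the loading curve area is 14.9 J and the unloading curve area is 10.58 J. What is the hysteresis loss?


Hysteresis loss = loading - unloading
= 14.9 - 10.58
= 4.32 J

4.32 J


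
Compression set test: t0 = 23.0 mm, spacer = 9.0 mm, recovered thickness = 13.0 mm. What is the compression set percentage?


CS = (t0 - recovered) / (t0 - ts) * 100
= (23.0 - 13.0) / (23.0 - 9.0) * 100
= 10.0 / 14.0 * 100
= 71.4%

71.4%


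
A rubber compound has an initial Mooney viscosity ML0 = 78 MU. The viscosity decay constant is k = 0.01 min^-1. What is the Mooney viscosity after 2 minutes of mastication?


ML = ML0 * exp(-k * t)
ML = 78 * exp(-0.01 * 2)
ML = 78 * 0.9802
ML = 76.46 MU

76.46 MU


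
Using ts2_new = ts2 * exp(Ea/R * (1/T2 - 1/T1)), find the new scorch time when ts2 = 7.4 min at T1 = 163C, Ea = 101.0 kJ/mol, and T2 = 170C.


Convert temperatures: T1 = 163 + 273.15 = 436.15 K, T2 = 170 + 273.15 = 443.15 K
ts2_new = 7.4 * exp(101000 / 8.314 * (1/443.15 - 1/436.15))
1/T2 - 1/T1 = -3.6217e-05
ts2_new = 4.77 min

4.77 min


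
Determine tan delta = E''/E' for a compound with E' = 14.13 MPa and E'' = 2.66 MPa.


tan delta = E'' / E'
= 2.66 / 14.13
= 0.1883

tan delta = 0.1883


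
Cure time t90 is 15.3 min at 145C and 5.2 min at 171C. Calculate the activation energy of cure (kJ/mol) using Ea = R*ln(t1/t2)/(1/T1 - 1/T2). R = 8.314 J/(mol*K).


T1 = 418.15 K, T2 = 444.15 K
1/T1 - 1/T2 = 1.3999e-04
ln(t1/t2) = ln(15.3/5.2) = 1.0792
Ea = 8.314 * 1.0792 / 1.3999e-04 = 64091.1469 J/mol
Ea = 64.09 kJ/mol

64.09 kJ/mol


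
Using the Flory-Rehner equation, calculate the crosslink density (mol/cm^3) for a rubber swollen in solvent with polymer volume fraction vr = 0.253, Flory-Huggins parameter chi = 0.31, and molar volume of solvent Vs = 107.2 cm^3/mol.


ln(1 - vr) = ln(1 - 0.253) = -0.2917
Numerator = -((-0.2917) + 0.253 + 0.31 * 0.253^2) = 0.0188
Denominator = 107.2 * (0.253^(1/3) - 0.253/2) = 54.2400
nu = 0.0188 / 54.2400 = 3.4748e-04 mol/cm^3

3.4748e-04 mol/cm^3


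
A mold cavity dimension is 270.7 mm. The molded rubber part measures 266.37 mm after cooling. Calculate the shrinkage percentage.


Shrinkage = (mold - part) / mold * 100
= (270.7 - 266.37) / 270.7 * 100
= 4.33 / 270.7 * 100
= 1.6%

1.6%


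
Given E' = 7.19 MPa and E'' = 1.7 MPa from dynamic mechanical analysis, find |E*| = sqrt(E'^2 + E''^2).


|E*| = sqrt(E'^2 + E''^2)
= sqrt(7.19^2 + 1.7^2)
= sqrt(51.6961 + 2.8900)
= 7.388 MPa

7.388 MPa


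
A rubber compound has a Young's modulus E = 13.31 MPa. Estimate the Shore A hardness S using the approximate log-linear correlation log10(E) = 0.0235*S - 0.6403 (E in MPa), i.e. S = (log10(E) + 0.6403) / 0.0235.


log10(E) = 0.0235*S - 0.6403  =>  S = (log10(E) + 0.6403) / 0.0235
log10(13.31) = 1.124178
S = (1.124178 + 0.6403) / 0.0235 = 1.764478 / 0.0235
S = 75.1

Shore A = 75.1


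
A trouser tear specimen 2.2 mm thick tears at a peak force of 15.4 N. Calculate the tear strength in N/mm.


Tear strength = force / thickness
= 15.4 / 2.2
= 7.0 N/mm

7.0 N/mm


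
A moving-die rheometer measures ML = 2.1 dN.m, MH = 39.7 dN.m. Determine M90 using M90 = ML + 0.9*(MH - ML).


M90 = ML + 0.9 * (MH - ML)
M90 = 2.1 + 0.9 * (39.7 - 2.1)
M90 = 2.1 + 0.9 * 37.6
M90 = 35.94 dN.m

35.94 dN.m


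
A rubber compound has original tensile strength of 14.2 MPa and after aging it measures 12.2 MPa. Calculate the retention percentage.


Retention = aged / original * 100
= 12.2 / 14.2 * 100
= 85.9%

85.9%


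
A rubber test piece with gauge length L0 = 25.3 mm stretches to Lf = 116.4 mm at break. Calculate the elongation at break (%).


Elongation = (Lf - L0) / L0 * 100
= (116.4 - 25.3) / 25.3 * 100
= 91.1 / 25.3 * 100
= 360.1%

360.1%


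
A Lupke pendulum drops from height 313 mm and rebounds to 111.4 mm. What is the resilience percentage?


Resilience = h_rebound / h_drop * 100
= 111.4 / 313 * 100
= 35.6%

35.6%


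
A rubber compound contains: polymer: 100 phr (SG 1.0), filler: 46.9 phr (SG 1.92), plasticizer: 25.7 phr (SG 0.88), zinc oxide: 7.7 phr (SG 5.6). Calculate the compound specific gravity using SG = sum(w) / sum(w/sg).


Sum of weights = 180.3
Volume contributions:
  polymer: 100/1.0 = 100.0000
  filler: 46.9/1.92 = 24.4271
  plasticizer: 25.7/0.88 = 29.2045
  zinc oxide: 7.7/5.6 = 1.3750
Sum of volumes = 155.0066
SG = 180.3 / 155.0066 = 1.163

SG = 1.163


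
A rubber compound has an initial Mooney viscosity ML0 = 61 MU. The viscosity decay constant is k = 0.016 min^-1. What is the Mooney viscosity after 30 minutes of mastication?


ML = ML0 * exp(-k * t)
ML = 61 * exp(-0.016 * 30)
ML = 61 * 0.6188
ML = 37.75 MU

37.75 MU


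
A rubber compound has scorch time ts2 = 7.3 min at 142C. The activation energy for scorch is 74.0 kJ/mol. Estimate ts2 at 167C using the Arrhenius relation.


Convert temperatures: T1 = 142 + 273.15 = 415.15 K, T2 = 167 + 273.15 = 440.15 K
ts2_new = 7.3 * exp(74000 / 8.314 * (1/440.15 - 1/415.15))
1/T2 - 1/T1 = -1.3682e-04
ts2_new = 2.16 min

2.16 min


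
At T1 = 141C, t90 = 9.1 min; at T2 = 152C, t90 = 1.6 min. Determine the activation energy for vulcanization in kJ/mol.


T1 = 414.15 K, T2 = 425.15 K
1/T1 - 1/T2 = 6.2473e-05
ln(t1/t2) = ln(9.1/1.6) = 1.7383
Ea = 8.314 * 1.7383 / 6.2473e-05 = 231331.4154 J/mol
Ea = 231.33 kJ/mol

231.33 kJ/mol


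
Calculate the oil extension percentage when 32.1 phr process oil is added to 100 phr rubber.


Oil % = oil / (100 + oil) * 100
= 32.1 / (100 + 32.1) * 100
= 32.1 / 132.1 * 100
= 24.3%

24.3%


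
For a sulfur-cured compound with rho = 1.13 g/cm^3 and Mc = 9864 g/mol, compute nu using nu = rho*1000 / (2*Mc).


nu = rho * 1000 / (2 * Mc)
nu = 1.13 * 1000 / (2 * 9864)
nu = 1130.0 / 19728
nu = 0.0573 mol/L

0.0573 mol/L


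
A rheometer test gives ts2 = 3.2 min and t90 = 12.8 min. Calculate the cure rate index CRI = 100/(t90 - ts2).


CRI = 100 / (t90 - ts2)
= 100 / (12.8 - 3.2)
= 100 / 9.6
= 10.42 min^-1

10.42 min^-1


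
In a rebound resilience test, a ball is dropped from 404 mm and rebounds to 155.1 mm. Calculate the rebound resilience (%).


Resilience = h_rebound / h_drop * 100
= 155.1 / 404 * 100
= 38.4%

38.4%


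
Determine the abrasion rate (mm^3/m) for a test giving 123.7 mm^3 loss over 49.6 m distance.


Rate = volume_loss / distance
= 123.7 / 49.6
= 2.494 mm^3/m

2.494 mm^3/m


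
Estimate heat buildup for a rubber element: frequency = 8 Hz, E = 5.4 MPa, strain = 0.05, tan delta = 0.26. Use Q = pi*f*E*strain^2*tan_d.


Q = pi * f * E * strain^2 * tan_d
= pi * 8 * 5.4 * 0.05^2 * 0.26
= pi * 8 * 5.4 * 0.0025 * 0.26
= 0.0882

Q = 0.0882


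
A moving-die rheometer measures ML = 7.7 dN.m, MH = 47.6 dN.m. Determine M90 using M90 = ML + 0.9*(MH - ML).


M90 = ML + 0.9 * (MH - ML)
M90 = 7.7 + 0.9 * (47.6 - 7.7)
M90 = 7.7 + 0.9 * 39.9
M90 = 43.61 dN.m

43.61 dN.m


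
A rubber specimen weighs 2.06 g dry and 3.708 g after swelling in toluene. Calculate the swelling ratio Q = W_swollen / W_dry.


Q = W_swollen / W_dry
Q = 3.708 / 2.06
Q = 1.8

Q = 1.8


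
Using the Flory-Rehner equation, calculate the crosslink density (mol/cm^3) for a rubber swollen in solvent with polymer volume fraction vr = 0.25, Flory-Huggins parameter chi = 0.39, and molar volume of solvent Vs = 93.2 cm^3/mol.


ln(1 - vr) = ln(1 - 0.25) = -0.2877
Numerator = -((-0.2877) + 0.25 + 0.39 * 0.25^2) = 0.0133
Denominator = 93.2 * (0.25^(1/3) - 0.25/2) = 47.0623
nu = 0.0133 / 47.0623 = 2.8275e-04 mol/cm^3

2.8275e-04 mol/cm^3


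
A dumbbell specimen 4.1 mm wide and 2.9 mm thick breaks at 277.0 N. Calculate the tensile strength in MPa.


Area = width * thickness = 4.1 * 2.9 = 11.89 mm^2
TS = force / area = 277.0 / 11.89 = 23.3 MPa

23.3 MPa


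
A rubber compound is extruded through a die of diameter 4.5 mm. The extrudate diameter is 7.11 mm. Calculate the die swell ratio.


Die swell ratio = D_extrudate / D_die
= 7.11 / 4.5
= 1.58

Die swell = 1.58


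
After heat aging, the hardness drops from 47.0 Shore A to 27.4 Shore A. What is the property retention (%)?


Retention = aged / original * 100
= 27.4 / 47.0 * 100
= 58.3%

58.3%


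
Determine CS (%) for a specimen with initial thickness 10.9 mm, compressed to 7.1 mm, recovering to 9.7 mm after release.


CS = (t0 - recovered) / (t0 - ts) * 100
= (10.9 - 9.7) / (10.9 - 7.1) * 100
= 1.2 / 3.8 * 100
= 31.6%

31.6%


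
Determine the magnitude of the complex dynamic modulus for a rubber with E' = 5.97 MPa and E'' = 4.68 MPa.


|E*| = sqrt(E'^2 + E''^2)
= sqrt(5.97^2 + 4.68^2)
= sqrt(35.6409 + 21.9024)
= 7.586 MPa

7.586 MPa


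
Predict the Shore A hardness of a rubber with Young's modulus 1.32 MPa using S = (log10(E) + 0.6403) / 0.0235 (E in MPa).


log10(E) = 0.0235*S - 0.6403  =>  S = (log10(E) + 0.6403) / 0.0235
log10(1.32) = 0.120574
S = (0.120574 + 0.6403) / 0.0235 = 0.760874 / 0.0235
S = 32.4

Shore A = 32.4


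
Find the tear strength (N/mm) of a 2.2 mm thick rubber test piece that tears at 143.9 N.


Tear strength = force / thickness
= 143.9 / 2.2
= 65.41 N/mm

65.41 N/mm


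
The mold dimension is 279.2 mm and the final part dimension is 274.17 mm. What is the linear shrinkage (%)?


Shrinkage = (mold - part) / mold * 100
= (279.2 - 274.17) / 279.2 * 100
= 5.03 / 279.2 * 100
= 1.8%

1.8%


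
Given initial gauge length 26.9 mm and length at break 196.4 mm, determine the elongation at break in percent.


Elongation = (Lf - L0) / L0 * 100
= (196.4 - 26.9) / 26.9 * 100
= 169.5 / 26.9 * 100
= 630.1%

630.1%


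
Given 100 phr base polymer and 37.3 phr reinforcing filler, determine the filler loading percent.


Filler % = filler / (rubber + filler) * 100
= 37.3 / (100 + 37.3) * 100
= 37.3 / 137.3 * 100
= 27.17%

27.17%


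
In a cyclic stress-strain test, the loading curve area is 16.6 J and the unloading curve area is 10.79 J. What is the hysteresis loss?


Hysteresis loss = loading - unloading
= 16.6 - 10.79
= 5.81 J

5.81 J


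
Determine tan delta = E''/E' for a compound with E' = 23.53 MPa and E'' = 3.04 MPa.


tan delta = E'' / E'
= 3.04 / 23.53
= 0.1292

tan delta = 0.1292


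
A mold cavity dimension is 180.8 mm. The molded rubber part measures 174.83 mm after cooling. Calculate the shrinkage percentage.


Shrinkage = (mold - part) / mold * 100
= (180.8 - 174.83) / 180.8 * 100
= 5.97 / 180.8 * 100
= 3.3%

3.3%


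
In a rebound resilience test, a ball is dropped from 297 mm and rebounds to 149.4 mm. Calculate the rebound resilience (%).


Resilience = h_rebound / h_drop * 100
= 149.4 / 297 * 100
= 50.3%

50.3%


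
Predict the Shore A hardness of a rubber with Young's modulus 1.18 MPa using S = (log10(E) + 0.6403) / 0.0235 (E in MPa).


log10(E) = 0.0235*S - 0.6403  =>  S = (log10(E) + 0.6403) / 0.0235
log10(1.18) = 0.071882
S = (0.071882 + 0.6403) / 0.0235 = 0.712182 / 0.0235
S = 30.3

Shore A = 30.3


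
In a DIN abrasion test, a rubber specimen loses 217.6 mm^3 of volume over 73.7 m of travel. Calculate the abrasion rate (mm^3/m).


Rate = volume_loss / distance
= 217.6 / 73.7
= 2.953 mm^3/m

2.953 mm^3/m


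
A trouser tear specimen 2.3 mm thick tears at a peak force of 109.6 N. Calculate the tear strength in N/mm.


Tear strength = force / thickness
= 109.6 / 2.3
= 47.65 N/mm

47.65 N/mm


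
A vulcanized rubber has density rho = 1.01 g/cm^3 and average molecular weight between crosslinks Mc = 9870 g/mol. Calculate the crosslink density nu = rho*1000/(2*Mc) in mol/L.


nu = rho * 1000 / (2 * Mc)
nu = 1.01 * 1000 / (2 * 9870)
nu = 1010.0 / 19740
nu = 0.0512 mol/L

0.0512 mol/L


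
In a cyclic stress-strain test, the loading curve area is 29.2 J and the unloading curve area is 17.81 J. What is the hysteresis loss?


Hysteresis loss = loading - unloading
= 29.2 - 17.81
= 11.39 J

11.39 J


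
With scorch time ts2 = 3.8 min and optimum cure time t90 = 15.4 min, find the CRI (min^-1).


CRI = 100 / (t90 - ts2)
= 100 / (15.4 - 3.8)
= 100 / 11.6
= 8.62 min^-1

8.62 min^-1


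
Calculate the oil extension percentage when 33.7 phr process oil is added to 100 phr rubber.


Oil % = oil / (100 + oil) * 100
= 33.7 / (100 + 33.7) * 100
= 33.7 / 133.7 * 100
= 25.21%

25.21%


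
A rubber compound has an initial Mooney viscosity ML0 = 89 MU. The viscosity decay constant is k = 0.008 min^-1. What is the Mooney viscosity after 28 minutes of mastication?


ML = ML0 * exp(-k * t)
ML = 89 * exp(-0.008 * 28)
ML = 89 * 0.7993
ML = 71.14 MU

71.14 MU


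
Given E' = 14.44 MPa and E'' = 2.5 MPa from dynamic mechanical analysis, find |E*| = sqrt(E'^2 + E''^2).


|E*| = sqrt(E'^2 + E''^2)
= sqrt(14.44^2 + 2.5^2)
= sqrt(208.5136 + 6.2500)
= 14.655 MPa

14.655 MPa


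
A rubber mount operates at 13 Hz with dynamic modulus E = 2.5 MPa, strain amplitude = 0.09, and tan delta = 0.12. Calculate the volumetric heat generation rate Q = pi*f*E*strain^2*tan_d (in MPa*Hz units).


Q = pi * f * E * strain^2 * tan_d
= pi * 13 * 2.5 * 0.09^2 * 0.12
= pi * 13 * 2.5 * 0.0081 * 0.12
= 0.0992

Q = 0.0992


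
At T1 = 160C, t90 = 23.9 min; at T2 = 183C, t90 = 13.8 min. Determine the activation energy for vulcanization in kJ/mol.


T1 = 433.15 K, T2 = 456.15 K
1/T1 - 1/T2 = 1.1641e-04
ln(t1/t2) = ln(23.9/13.8) = 0.5492
Ea = 8.314 * 0.5492 / 1.1641e-04 = 39225.3216 J/mol
Ea = 39.23 kJ/mol

39.23 kJ/mol


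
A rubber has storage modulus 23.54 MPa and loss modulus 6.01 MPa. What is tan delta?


tan delta = E'' / E'
= 6.01 / 23.54
= 0.2553

tan delta = 0.2553


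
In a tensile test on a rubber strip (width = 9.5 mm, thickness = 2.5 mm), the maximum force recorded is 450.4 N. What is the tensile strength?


Area = width * thickness = 9.5 * 2.5 = 23.75 mm^2
TS = force / area = 450.4 / 23.75 = 18.96 MPa

18.96 MPa


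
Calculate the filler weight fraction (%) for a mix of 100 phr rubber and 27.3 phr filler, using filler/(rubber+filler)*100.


Filler % = filler / (rubber + filler) * 100
= 27.3 / (100 + 27.3) * 100
= 27.3 / 127.3 * 100
= 21.45%

21.45%


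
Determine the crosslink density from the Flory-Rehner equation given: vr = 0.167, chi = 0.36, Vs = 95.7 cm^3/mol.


ln(1 - vr) = ln(1 - 0.167) = -0.1827
Numerator = -((-0.1827) + 0.167 + 0.36 * 0.167^2) = 0.0057
Denominator = 95.7 * (0.167^(1/3) - 0.167/2) = 44.7099
nu = 0.0057 / 44.7099 = 1.2708e-04 mol/cm^3

1.2708e-04 mol/cm^3


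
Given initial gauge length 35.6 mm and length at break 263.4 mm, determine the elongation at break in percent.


Elongation = (Lf - L0) / L0 * 100
= (263.4 - 35.6) / 35.6 * 100
= 227.8 / 35.6 * 100
= 639.9%

639.9%


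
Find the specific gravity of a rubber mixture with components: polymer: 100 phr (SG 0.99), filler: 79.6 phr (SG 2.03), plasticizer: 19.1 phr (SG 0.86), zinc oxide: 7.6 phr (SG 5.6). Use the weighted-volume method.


Sum of weights = 206.3
Volume contributions:
  polymer: 100/0.99 = 101.0101
  filler: 79.6/2.03 = 39.2118
  plasticizer: 19.1/0.86 = 22.2093
  zinc oxide: 7.6/5.6 = 1.3571
Sum of volumes = 163.7884
SG = 206.3 / 163.7884 = 1.26

SG = 1.26


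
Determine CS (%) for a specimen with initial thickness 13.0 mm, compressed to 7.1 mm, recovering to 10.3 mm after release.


CS = (t0 - recovered) / (t0 - ts) * 100
= (13.0 - 10.3) / (13.0 - 7.1) * 100
= 2.7 / 5.9 * 100
= 45.8%

45.8%


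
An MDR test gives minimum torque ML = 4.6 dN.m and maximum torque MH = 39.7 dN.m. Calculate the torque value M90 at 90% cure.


M90 = ML + 0.9 * (MH - ML)
M90 = 4.6 + 0.9 * (39.7 - 4.6)
M90 = 4.6 + 0.9 * 35.1
M90 = 36.19 dN.m

36.19 dN.m


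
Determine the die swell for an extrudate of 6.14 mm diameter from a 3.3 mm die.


Die swell ratio = D_extrudate / D_die
= 6.14 / 3.3
= 1.861

Die swell = 1.861


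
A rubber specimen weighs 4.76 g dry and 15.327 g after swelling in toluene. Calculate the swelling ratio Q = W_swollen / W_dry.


Q = W_swollen / W_dry
Q = 15.327 / 4.76
Q = 3.22

Q = 3.22


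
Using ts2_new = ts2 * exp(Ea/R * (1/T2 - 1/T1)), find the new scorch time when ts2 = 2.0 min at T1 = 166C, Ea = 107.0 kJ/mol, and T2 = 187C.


Convert temperatures: T1 = 166 + 273.15 = 439.15 K, T2 = 187 + 273.15 = 460.15 K
ts2_new = 2.0 * exp(107000 / 8.314 * (1/460.15 - 1/439.15))
1/T2 - 1/T1 = -1.0392e-04
ts2_new = 0.53 min

0.53 min


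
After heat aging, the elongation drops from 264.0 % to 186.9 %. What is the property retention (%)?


Retention = aged / original * 100
= 186.9 / 264.0 * 100
= 70.8%

70.8%


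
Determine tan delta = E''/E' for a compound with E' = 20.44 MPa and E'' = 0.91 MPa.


tan delta = E'' / E'
= 0.91 / 20.44
= 0.0445

tan delta = 0.0445


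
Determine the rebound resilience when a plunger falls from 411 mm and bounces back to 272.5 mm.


Resilience = h_rebound / h_drop * 100
= 272.5 / 411 * 100
= 66.3%

66.3%


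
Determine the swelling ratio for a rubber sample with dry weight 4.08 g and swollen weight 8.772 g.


Q = W_swollen / W_dry
Q = 8.772 / 4.08
Q = 2.15

Q = 2.15


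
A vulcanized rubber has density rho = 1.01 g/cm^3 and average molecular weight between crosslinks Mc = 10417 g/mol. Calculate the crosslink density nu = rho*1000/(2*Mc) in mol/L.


nu = rho * 1000 / (2 * Mc)
nu = 1.01 * 1000 / (2 * 10417)
nu = 1010.0 / 20834
nu = 0.0485 mol/L

0.0485 mol/L


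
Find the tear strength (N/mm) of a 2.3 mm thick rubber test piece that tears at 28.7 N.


Tear strength = force / thickness
= 28.7 / 2.3
= 12.48 N/mm

12.48 N/mm


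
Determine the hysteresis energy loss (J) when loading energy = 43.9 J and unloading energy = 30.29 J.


Hysteresis loss = loading - unloading
= 43.9 - 30.29
= 13.61 J

13.61 J


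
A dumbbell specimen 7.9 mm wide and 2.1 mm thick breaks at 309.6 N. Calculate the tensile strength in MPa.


Area = width * thickness = 7.9 * 2.1 = 16.59 mm^2
TS = force / area = 309.6 / 16.59 = 18.66 MPa

18.66 MPa


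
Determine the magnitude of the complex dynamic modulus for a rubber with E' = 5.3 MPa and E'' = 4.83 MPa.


|E*| = sqrt(E'^2 + E''^2)
= sqrt(5.3^2 + 4.83^2)
= sqrt(28.0900 + 23.3289)
= 7.171 MPa

7.171 MPa


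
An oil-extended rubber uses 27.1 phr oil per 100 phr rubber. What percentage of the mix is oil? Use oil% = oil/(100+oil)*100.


Oil % = oil / (100 + oil) * 100
= 27.1 / (100 + 27.1) * 100
= 27.1 / 127.1 * 100
= 21.32%

21.32%


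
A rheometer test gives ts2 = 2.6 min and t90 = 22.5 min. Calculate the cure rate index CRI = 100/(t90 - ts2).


CRI = 100 / (t90 - ts2)
= 100 / (22.5 - 2.6)
= 100 / 19.9
= 5.03 min^-1

5.03 min^-1


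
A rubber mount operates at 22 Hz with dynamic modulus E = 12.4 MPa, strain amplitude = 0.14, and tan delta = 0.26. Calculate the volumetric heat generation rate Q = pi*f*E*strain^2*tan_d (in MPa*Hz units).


Q = pi * f * E * strain^2 * tan_d
= pi * 22 * 12.4 * 0.14^2 * 0.26
= pi * 22 * 12.4 * 0.0196 * 0.26
= 4.3674

Q = 4.3674


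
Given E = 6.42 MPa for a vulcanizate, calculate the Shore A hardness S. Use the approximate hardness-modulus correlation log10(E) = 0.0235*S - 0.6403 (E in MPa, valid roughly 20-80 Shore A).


log10(E) = 0.0235*S - 0.6403  =>  S = (log10(E) + 0.6403) / 0.0235
log10(6.42) = 0.807535
S = (0.807535 + 0.6403) / 0.0235 = 1.447835 / 0.0235
S = 61.6

Shore A = 61.6


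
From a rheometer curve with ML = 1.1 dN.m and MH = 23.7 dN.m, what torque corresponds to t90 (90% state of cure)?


M90 = ML + 0.9 * (MH - ML)
M90 = 1.1 + 0.9 * (23.7 - 1.1)
M90 = 1.1 + 0.9 * 22.6
M90 = 21.44 dN.m

21.44 dN.m


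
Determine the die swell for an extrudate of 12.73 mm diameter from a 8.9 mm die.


Die swell ratio = D_extrudate / D_die
= 12.73 / 8.9
= 1.43

Die swell = 1.43


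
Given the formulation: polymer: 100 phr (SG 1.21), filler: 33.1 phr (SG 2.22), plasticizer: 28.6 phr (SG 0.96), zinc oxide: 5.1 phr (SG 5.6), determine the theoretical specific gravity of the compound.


Sum of weights = 166.8
Volume contributions:
  polymer: 100/1.21 = 82.6446
  filler: 33.1/2.22 = 14.9099
  plasticizer: 28.6/0.96 = 29.7917
  zinc oxide: 5.1/5.6 = 0.9107
Sum of volumes = 128.2569
SG = 166.8 / 128.2569 = 1.301

SG = 1.301


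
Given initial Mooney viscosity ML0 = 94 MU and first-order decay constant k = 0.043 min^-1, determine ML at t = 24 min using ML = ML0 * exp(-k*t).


ML = ML0 * exp(-k * t)
ML = 94 * exp(-0.043 * 24)
ML = 94 * 0.3563
ML = 33.49 MU

33.49 MU


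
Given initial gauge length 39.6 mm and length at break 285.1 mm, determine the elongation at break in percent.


Elongation = (Lf - L0) / L0 * 100
= (285.1 - 39.6) / 39.6 * 100
= 245.5 / 39.6 * 100
= 619.9%

619.9%


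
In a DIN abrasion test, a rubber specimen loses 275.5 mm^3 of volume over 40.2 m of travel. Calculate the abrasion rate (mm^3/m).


Rate = volume_loss / distance
= 275.5 / 40.2
= 6.853 mm^3/m

6.853 mm^3/m


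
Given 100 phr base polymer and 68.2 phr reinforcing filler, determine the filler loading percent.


Filler % = filler / (rubber + filler) * 100
= 68.2 / (100 + 68.2) * 100
= 68.2 / 168.2 * 100
= 40.55%

40.55%


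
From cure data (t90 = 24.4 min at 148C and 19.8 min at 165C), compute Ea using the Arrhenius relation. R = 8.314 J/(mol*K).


T1 = 421.15 K, T2 = 438.15 K
1/T1 - 1/T2 = 9.2128e-05
ln(t1/t2) = ln(24.4/19.8) = 0.2089
Ea = 8.314 * 0.2089 / 9.2128e-05 = 18852.1828 J/mol
Ea = 18.85 kJ/mol

18.85 kJ/mol


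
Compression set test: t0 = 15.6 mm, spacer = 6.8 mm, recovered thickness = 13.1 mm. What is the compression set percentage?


CS = (t0 - recovered) / (t0 - ts) * 100
= (15.6 - 13.1) / (15.6 - 6.8) * 100
= 2.5 / 8.8 * 100
= 28.4%

28.4%


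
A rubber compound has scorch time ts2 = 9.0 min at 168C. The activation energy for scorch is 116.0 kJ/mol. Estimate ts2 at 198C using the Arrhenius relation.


Convert temperatures: T1 = 168 + 273.15 = 441.15 K, T2 = 198 + 273.15 = 471.15 K
ts2_new = 9.0 * exp(116000 / 8.314 * (1/471.15 - 1/441.15))
1/T2 - 1/T1 = -1.4434e-04
ts2_new = 1.2 min

1.2 min


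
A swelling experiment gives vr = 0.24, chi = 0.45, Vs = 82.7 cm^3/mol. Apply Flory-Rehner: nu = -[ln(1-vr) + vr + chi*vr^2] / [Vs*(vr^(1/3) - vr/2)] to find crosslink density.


ln(1 - vr) = ln(1 - 0.24) = -0.2744
Numerator = -((-0.2744) + 0.24 + 0.45 * 0.24^2) = 0.0085
Denominator = 82.7 * (0.24^(1/3) - 0.24/2) = 41.4696
nu = 0.0085 / 41.4696 = 2.0538e-04 mol/cm^3

2.0538e-04 mol/cm^3


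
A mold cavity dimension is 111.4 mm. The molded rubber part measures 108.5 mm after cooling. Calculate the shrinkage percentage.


Shrinkage = (mold - part) / mold * 100
= (111.4 - 108.5) / 111.4 * 100
= 2.9 / 111.4 * 100
= 2.6%

2.6%


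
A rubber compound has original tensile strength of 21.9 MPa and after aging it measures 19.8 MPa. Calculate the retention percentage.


Retention = aged / original * 100
= 19.8 / 21.9 * 100
= 90.4%

90.4%


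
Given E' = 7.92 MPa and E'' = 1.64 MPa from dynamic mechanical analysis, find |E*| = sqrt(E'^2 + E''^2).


|E*| = sqrt(E'^2 + E''^2)
= sqrt(7.92^2 + 1.64^2)
= sqrt(62.7264 + 2.6896)
= 8.088 MPa

8.088 MPa


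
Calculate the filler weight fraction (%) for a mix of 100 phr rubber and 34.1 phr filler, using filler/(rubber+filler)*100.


Filler % = filler / (rubber + filler) * 100
= 34.1 / (100 + 34.1) * 100
= 34.1 / 134.1 * 100
= 25.43%

25.43%


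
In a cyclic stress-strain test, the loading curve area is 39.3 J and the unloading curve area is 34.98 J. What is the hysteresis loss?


Hysteresis loss = loading - unloading
= 39.3 - 34.98
= 4.32 J

4.32 J


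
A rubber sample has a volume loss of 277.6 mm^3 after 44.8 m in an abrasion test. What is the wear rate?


Rate = volume_loss / distance
= 277.6 / 44.8
= 6.196 mm^3/m

6.196 mm^3/m


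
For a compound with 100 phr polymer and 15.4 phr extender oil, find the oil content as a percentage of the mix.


Oil % = oil / (100 + oil) * 100
= 15.4 / (100 + 15.4) * 100
= 15.4 / 115.4 * 100
= 13.34%

13.34%


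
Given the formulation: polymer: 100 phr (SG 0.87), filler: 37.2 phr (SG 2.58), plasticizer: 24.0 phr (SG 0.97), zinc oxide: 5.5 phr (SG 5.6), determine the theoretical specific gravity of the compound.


Sum of weights = 166.7
Volume contributions:
  polymer: 100/0.87 = 114.9425
  filler: 37.2/2.58 = 14.4186
  plasticizer: 24.0/0.97 = 24.7423
  zinc oxide: 5.5/5.6 = 0.9821
Sum of volumes = 155.0855
SG = 166.7 / 155.0855 = 1.075

SG = 1.075


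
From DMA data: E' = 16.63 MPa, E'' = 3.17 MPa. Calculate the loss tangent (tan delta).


tan delta = E'' / E'
= 3.17 / 16.63
= 0.1906

tan delta = 0.1906


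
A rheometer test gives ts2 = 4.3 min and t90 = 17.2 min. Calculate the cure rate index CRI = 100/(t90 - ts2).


CRI = 100 / (t90 - ts2)
= 100 / (17.2 - 4.3)
= 100 / 12.9
= 7.75 min^-1

7.75 min^-1


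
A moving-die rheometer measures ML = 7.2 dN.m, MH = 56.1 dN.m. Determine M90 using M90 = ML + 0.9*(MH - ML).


M90 = ML + 0.9 * (MH - ML)
M90 = 7.2 + 0.9 * (56.1 - 7.2)
M90 = 7.2 + 0.9 * 48.9
M90 = 51.21 dN.m

51.21 dN.m


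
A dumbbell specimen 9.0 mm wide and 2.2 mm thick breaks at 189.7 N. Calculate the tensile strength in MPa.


Area = width * thickness = 9.0 * 2.2 = 19.8 mm^2
TS = force / area = 189.7 / 19.8 = 9.58 MPa

9.58 MPa


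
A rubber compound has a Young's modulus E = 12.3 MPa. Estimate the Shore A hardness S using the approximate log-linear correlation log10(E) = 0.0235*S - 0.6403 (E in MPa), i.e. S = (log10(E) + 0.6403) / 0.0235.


log10(E) = 0.0235*S - 0.6403  =>  S = (log10(E) + 0.6403) / 0.0235
log10(12.3) = 1.089905
S = (1.089905 + 0.6403) / 0.0235 = 1.730205 / 0.0235
S = 73.6

Shore A = 73.6


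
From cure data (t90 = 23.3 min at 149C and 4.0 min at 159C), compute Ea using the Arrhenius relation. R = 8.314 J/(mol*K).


T1 = 422.15 K, T2 = 432.15 K
1/T1 - 1/T2 = 5.4815e-05
ln(t1/t2) = ln(23.3/4.0) = 1.7622
Ea = 8.314 * 1.7622 / 5.4815e-05 = 267273.8215 J/mol
Ea = 267.27 kJ/mol

267.27 kJ/mol


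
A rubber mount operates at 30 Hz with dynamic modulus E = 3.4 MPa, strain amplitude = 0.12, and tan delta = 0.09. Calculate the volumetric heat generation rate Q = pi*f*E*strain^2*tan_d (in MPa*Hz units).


Q = pi * f * E * strain^2 * tan_d
= pi * 30 * 3.4 * 0.12^2 * 0.09
= pi * 30 * 3.4 * 0.0144 * 0.09
= 0.4153

Q = 0.4153


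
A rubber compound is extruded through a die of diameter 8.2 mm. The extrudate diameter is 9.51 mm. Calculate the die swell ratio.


Die swell ratio = D_extrudate / D_die
= 9.51 / 8.2
= 1.16

Die swell = 1.16


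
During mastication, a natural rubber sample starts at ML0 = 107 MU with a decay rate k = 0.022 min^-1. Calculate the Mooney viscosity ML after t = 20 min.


ML = ML0 * exp(-k * t)
ML = 107 * exp(-0.022 * 20)
ML = 107 * 0.6440
ML = 68.91 MU

68.91 MU


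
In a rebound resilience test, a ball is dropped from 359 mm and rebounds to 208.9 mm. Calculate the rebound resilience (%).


Resilience = h_rebound / h_drop * 100
= 208.9 / 359 * 100
= 58.2%

58.2%


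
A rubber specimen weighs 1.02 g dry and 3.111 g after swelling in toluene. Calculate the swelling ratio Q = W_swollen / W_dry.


Q = W_swollen / W_dry
Q = 3.111 / 1.02
Q = 3.05

Q = 3.05


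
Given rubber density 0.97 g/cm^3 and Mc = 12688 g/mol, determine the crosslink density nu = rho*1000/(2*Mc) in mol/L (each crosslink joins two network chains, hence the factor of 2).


nu = rho * 1000 / (2 * Mc)
nu = 0.97 * 1000 / (2 * 12688)
nu = 970.0 / 25376
nu = 0.0382 mol/L

0.0382 mol/L


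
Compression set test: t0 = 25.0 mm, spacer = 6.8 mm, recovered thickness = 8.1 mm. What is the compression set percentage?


CS = (t0 - recovered) / (t0 - ts) * 100
= (25.0 - 8.1) / (25.0 - 6.8) * 100
= 16.9 / 18.2 * 100
= 92.9%

92.9%


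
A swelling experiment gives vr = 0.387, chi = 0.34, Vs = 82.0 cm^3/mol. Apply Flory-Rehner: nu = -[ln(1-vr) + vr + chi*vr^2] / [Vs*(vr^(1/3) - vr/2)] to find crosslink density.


ln(1 - vr) = ln(1 - 0.387) = -0.4894
Numerator = -((-0.4894) + 0.387 + 0.34 * 0.387^2) = 0.0515
Denominator = 82.0 * (0.387^(1/3) - 0.387/2) = 43.8894
nu = 0.0515 / 43.8894 = 0.0012 mol/cm^3

0.0012 mol/cm^3


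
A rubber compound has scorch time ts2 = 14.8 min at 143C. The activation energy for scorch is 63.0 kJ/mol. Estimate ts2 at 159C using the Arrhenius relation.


Convert temperatures: T1 = 143 + 273.15 = 416.15 K, T2 = 159 + 273.15 = 432.15 K
ts2_new = 14.8 * exp(63000 / 8.314 * (1/432.15 - 1/416.15))
1/T2 - 1/T1 = -8.8968e-05
ts2_new = 7.54 min

7.54 min


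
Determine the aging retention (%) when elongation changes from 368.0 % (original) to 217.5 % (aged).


Retention = aged / original * 100
= 217.5 / 368.0 * 100
= 59.1%

59.1%


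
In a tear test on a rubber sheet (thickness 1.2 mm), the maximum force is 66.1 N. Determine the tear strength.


Tear strength = force / thickness
= 66.1 / 1.2
= 55.08 N/mm

55.08 N/mm


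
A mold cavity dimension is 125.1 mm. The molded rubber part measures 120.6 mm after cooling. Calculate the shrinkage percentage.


Shrinkage = (mold - part) / mold * 100
= (125.1 - 120.6) / 125.1 * 100
= 4.5 / 125.1 * 100
= 3.6%

3.6%


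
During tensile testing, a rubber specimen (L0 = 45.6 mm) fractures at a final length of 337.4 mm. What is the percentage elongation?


Elongation = (Lf - L0) / L0 * 100
= (337.4 - 45.6) / 45.6 * 100
= 291.8 / 45.6 * 100
= 639.9%

639.9%


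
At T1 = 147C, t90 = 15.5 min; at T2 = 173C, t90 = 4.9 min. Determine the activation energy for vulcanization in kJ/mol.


T1 = 420.15 K, T2 = 446.15 K
1/T1 - 1/T2 = 1.3870e-04
ln(t1/t2) = ln(15.5/4.9) = 1.1516
Ea = 8.314 * 1.1516 / 1.3870e-04 = 69028.0191 J/mol
Ea = 69.03 kJ/mol

69.03 kJ/mol


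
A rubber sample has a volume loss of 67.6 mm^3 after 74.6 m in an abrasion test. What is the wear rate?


Rate = volume_loss / distance
= 67.6 / 74.6
= 0.906 mm^3/m

0.906 mm^3/m


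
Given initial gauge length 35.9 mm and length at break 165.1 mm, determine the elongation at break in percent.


Elongation = (Lf - L0) / L0 * 100
= (165.1 - 35.9) / 35.9 * 100
= 129.2 / 35.9 * 100
= 359.9%

359.9%


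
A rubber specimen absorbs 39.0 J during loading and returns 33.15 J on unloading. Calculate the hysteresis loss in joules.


Hysteresis loss = loading - unloading
= 39.0 - 33.15
= 5.85 J

5.85 J


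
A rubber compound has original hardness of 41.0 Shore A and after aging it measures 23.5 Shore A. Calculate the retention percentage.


Retention = aged / original * 100
= 23.5 / 41.0 * 100
= 57.3%

57.3%


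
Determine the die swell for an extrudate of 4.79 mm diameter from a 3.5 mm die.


Die swell ratio = D_extrudate / D_die
= 4.79 / 3.5
= 1.369

Die swell = 1.369


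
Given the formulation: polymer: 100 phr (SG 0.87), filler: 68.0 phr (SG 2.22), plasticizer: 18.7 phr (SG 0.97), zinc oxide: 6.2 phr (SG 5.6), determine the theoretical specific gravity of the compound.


Sum of weights = 192.9
Volume contributions:
  polymer: 100/0.87 = 114.9425
  filler: 68.0/2.22 = 30.6306
  plasticizer: 18.7/0.97 = 19.2784
  zinc oxide: 6.2/5.6 = 1.1071
Sum of volumes = 165.9587
SG = 192.9 / 165.9587 = 1.162

SG = 1.162


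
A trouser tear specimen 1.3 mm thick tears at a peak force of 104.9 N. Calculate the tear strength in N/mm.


Tear strength = force / thickness
= 104.9 / 1.3
= 80.69 N/mm

80.69 N/mm


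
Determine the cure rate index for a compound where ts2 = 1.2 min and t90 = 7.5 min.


CRI = 100 / (t90 - ts2)
= 100 / (7.5 - 1.2)
= 100 / 6.3
= 15.87 min^-1

15.87 min^-1


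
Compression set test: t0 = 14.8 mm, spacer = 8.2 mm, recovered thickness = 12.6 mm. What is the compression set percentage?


CS = (t0 - recovered) / (t0 - ts) * 100
= (14.8 - 12.6) / (14.8 - 8.2) * 100
= 2.2 / 6.6 * 100
= 33.3%

33.3%


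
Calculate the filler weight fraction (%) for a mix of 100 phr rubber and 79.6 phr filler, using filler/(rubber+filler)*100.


Filler % = filler / (rubber + filler) * 100
= 79.6 / (100 + 79.6) * 100
= 79.6 / 179.6 * 100
= 44.32%

44.32%


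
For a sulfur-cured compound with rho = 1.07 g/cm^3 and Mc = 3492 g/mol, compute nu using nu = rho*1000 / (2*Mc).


nu = rho * 1000 / (2 * Mc)
nu = 1.07 * 1000 / (2 * 3492)
nu = 1070.0 / 6984
nu = 0.1532 mol/L

0.1532 mol/L


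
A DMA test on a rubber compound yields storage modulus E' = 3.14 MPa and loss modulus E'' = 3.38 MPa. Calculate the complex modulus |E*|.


|E*| = sqrt(E'^2 + E''^2)
= sqrt(3.14^2 + 3.38^2)
= sqrt(9.8596 + 11.4244)
= 4.613 MPa

4.613 MPa


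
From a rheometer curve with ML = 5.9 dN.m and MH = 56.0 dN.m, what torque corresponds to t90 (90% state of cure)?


M90 = ML + 0.9 * (MH - ML)
M90 = 5.9 + 0.9 * (56.0 - 5.9)
M90 = 5.9 + 0.9 * 50.1
M90 = 50.99 dN.m

50.99 dN.m


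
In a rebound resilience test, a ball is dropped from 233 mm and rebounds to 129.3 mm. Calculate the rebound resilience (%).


Resilience = h_rebound / h_drop * 100
= 129.3 / 233 * 100
= 55.5%

55.5%
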